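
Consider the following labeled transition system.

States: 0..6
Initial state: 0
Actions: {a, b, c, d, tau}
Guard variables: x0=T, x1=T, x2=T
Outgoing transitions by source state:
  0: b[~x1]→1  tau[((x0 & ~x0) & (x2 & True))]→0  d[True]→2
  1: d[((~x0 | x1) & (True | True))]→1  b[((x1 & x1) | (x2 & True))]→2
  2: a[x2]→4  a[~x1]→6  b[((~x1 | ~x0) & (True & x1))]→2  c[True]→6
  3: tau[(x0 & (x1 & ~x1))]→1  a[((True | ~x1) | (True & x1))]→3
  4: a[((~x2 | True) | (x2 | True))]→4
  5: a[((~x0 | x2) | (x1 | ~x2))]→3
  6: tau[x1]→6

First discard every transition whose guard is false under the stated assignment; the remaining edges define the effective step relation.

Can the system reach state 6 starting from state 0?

Answer: REACHABLE

Trace:
9 transition(s) survive guard evaluation.
L0 = {0}
L1 = {2}  now seen {0,2}
L2 = {4,6}  now seen {0,2,4,6}
Reach set: {0,2,4,6}
Path to 6: d·c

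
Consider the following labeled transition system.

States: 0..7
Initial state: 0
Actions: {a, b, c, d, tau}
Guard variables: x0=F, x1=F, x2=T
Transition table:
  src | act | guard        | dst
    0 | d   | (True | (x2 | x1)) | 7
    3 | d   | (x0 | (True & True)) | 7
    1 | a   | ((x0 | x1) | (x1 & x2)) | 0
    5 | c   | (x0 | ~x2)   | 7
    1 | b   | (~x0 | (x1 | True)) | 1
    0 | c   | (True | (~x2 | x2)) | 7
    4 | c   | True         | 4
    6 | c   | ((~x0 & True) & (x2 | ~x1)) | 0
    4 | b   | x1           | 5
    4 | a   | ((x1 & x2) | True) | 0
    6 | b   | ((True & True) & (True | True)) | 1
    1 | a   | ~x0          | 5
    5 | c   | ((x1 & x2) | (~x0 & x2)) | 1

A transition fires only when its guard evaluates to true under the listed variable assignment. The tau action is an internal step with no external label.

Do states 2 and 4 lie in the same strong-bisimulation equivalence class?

Compute ~ classes (split until stable):
  π0 = {{0,1,2,3,4,5,6,7}}
  π1 = {{0},{1},{2,7},{3},{4},{5},{6}}
stable after 2 split(s): 7 block(s)
class of 2: {2,7}; class of 4: {4}

Answer: NOT BISIMILAR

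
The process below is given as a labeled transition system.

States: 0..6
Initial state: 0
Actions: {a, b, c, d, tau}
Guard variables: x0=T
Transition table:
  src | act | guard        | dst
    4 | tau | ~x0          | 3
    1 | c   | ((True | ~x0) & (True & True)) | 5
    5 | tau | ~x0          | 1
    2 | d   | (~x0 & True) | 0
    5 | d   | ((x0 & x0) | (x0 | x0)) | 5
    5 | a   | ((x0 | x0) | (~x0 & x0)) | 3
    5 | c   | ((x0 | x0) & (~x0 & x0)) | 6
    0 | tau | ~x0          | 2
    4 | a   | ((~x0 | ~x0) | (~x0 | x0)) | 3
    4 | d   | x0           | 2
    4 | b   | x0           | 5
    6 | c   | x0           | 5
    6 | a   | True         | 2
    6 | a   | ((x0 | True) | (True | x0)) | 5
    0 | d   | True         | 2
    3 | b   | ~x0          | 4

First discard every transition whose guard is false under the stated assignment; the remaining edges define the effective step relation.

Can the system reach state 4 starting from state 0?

Answer: UNREACHABLE

Working:
Guard filter leaves 10 enabled edge(s).
Layer 0: {0}
Layer 1: {2}  now seen {0,2}
Reach set: {0,2}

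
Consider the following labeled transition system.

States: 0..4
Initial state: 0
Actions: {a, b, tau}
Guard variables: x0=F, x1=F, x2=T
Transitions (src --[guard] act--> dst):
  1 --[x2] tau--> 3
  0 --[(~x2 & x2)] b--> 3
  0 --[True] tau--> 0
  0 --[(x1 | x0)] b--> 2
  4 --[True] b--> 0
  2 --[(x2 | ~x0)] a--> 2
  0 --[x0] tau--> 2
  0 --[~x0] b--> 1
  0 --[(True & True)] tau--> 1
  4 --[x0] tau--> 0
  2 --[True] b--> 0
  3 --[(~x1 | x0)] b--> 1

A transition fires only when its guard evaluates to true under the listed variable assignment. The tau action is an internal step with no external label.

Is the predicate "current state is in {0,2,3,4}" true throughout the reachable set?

Answer: INVARIANT VIOLATED at state 1

Working:
Safe = {0,2,3,4}
Reach set: {0,1,3}
  0: ✓
  1: ✗ unsafe
  3: ✓
counterexample path to 1: tau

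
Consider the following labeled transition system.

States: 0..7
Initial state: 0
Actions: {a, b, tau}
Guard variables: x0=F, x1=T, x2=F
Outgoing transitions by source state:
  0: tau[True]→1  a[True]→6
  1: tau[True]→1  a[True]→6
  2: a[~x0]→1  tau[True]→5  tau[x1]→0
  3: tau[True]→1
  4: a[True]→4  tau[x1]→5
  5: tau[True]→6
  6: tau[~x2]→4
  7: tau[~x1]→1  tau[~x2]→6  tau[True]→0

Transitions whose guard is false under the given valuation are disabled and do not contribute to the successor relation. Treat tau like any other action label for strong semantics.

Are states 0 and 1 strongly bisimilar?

Answer: BISIMILAR

Trace:
Refine partition for ~:
  π0 = {{0,1,2,3,4,5,6,7}}
  π1 = {{0,1,2,4},{3,5,6,7}}
  π2 = {{0,1},{2},{3,6},{4},{5},{7}}
  π3 = {{0,1},{2},{3},{4},{5},{6},{7}}
stable after 4 split(s): 7 block(s)
0∈{0,1}, 1∈{0,1}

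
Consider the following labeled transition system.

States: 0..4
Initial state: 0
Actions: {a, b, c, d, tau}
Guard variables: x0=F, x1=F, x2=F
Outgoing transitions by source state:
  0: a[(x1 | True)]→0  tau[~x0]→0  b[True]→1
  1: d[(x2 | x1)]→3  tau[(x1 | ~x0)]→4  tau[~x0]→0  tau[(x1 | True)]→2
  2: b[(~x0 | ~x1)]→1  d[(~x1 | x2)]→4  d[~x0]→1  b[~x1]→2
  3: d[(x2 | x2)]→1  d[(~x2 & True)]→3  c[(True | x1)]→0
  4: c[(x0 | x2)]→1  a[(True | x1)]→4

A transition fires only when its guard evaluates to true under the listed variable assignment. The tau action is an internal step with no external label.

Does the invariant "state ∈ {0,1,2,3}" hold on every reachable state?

Allowed set {0,1,2,3}
Reachable = {0,1,2,4}
  0: safe
  1: safe
  2: safe
  4: outside
witness against invariant: b·tau → 4

Answer: INVARIANT VIOLATED at state 4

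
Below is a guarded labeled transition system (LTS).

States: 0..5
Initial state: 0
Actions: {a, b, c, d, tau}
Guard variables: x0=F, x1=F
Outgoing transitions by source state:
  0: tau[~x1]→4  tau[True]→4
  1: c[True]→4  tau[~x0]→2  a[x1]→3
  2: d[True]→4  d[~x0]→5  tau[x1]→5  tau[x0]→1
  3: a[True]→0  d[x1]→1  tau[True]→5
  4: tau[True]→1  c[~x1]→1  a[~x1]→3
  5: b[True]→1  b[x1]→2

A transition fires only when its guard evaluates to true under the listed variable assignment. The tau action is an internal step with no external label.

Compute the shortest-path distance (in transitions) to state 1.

BFS to 1:
  Layer 0: {0}
  Layer 1: {4}
  Layer 2: {1,3}
first hit 1 at d=2 via tau·c

Answer: 2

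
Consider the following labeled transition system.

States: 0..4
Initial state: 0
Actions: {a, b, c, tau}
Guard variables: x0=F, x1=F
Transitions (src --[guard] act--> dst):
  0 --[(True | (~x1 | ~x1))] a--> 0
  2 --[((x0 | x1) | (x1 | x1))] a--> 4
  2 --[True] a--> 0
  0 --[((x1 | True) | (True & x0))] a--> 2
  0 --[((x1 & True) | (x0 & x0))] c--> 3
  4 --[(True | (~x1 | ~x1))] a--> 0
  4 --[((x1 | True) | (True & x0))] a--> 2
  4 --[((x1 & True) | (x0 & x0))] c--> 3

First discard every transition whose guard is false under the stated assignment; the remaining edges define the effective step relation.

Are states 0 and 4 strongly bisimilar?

Answer: BISIMILAR

Working:
Compute ~ classes (split until stable):
  π0 = {{0,1,2,3,4}}
  π1 = {{0,2,4},{1,3}}
2 equivalence class(es) (converged in 2)
class of 0: {0,2,4}; class of 4: {0,2,4}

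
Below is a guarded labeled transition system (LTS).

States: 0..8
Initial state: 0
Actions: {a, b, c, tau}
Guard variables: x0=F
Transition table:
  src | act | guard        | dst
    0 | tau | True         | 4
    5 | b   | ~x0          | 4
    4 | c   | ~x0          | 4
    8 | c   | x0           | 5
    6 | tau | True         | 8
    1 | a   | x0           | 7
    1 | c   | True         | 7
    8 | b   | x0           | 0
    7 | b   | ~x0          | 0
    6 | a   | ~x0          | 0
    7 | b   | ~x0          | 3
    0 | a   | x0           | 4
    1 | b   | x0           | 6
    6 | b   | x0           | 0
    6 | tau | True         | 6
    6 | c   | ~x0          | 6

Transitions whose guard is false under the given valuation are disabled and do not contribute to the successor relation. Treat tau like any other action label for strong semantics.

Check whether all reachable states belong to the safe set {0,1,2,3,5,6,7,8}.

Answer: INVARIANT VIOLATED at state 4

Analysis:
Allowed set {0,1,2,3,5,6,7,8}
Reach set: {0,4}
  0: safe
  4: outside
reach 4 via tau — violates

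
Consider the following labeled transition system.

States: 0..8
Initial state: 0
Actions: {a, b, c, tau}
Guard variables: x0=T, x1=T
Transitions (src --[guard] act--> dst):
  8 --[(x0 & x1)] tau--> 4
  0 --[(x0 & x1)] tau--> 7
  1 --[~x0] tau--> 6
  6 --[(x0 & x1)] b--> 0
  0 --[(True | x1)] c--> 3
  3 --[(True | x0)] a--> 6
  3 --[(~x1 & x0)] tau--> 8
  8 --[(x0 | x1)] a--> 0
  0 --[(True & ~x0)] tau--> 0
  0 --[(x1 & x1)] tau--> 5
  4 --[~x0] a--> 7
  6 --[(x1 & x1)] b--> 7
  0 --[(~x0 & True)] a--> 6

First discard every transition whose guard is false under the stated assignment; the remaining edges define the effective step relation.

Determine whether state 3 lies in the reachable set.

Guard filter leaves 8 enabled edge(s).
Layer 0: {0}
Layer 1: {3,5,7}  cumulative {0,3,5,7}
Layer 2: {6}  cumulative {0,3,5,6,7}
Reachable = {0,3,5,6,7}
witness 3: c

Answer: REACHABLE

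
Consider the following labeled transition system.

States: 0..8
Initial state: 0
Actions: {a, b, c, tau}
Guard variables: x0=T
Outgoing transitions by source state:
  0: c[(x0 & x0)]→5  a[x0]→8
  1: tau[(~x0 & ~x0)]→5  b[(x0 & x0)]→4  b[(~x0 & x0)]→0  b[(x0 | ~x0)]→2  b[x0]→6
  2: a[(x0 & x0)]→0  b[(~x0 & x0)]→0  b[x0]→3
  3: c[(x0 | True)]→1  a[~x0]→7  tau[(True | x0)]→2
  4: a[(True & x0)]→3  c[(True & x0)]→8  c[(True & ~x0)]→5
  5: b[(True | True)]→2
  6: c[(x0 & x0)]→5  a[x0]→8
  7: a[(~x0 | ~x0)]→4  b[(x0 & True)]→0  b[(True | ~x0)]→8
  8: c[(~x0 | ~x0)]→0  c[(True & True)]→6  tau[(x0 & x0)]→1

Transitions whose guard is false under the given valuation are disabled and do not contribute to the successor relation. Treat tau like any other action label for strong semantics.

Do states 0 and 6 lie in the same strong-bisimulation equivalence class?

Answer: BISIMILAR

Trace:
Refine partition for ~:
  round 0: {{0,1,2,3,4,5,6,7,8}}
  round 1: {{0,4,6},{1,5,7},{2},{3,8}}
  round 2: {{0,6},{1},{2},{3},{4},{5},{7},{8}}
Fixed point at round 3; 8 class(es).
0∈{0,6}, 6∈{0,6}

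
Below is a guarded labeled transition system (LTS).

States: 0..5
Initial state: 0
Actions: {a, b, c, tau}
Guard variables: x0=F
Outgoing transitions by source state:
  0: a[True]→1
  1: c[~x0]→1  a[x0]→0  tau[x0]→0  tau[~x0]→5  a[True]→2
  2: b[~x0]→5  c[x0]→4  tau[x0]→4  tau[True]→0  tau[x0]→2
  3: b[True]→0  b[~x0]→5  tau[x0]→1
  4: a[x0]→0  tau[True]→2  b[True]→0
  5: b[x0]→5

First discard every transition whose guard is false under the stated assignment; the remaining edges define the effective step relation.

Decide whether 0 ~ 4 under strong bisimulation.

Answer: NOT BISIMILAR

Working:
Refine partition for ~:
  P[0] = {{0,1,2,3,4,5}}
  P[1] = {{0},{1},{2,4},{3},{5}}
  P[2] = {{0},{1},{2},{3},{4},{5}}
6 equivalence class(es) (converged in 3)
class of 0: {0}; class of 4: {4}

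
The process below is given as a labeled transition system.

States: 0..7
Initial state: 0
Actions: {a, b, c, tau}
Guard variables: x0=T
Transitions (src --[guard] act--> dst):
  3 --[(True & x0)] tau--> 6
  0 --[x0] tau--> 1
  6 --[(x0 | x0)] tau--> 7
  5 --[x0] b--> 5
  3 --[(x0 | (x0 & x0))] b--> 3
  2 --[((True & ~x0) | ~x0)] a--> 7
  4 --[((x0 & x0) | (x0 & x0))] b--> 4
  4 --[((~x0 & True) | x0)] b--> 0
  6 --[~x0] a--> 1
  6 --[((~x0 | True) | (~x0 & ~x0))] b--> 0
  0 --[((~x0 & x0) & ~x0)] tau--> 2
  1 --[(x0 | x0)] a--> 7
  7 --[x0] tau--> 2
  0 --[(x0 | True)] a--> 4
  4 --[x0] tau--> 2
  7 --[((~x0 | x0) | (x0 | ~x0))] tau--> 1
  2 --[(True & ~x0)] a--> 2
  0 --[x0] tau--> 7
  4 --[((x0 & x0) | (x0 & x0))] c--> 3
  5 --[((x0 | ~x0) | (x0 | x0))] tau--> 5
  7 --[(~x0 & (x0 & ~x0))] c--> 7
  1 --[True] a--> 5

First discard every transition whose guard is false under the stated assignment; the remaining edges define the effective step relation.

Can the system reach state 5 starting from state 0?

17 transition(s) survive guard evaluation.
Layer 0: {0}
Layer 1: {1,4,7}  now seen {0,1,4,7}
Layer 2: {2,3,5}  now seen {0,1,2,3,4,5,7}
Layer 3: {6}  now seen {0,1,2,3,4,5,6,7}
Reach set: {0,1,2,3,4,5,6,7}
witness 5: tau·a

Answer: REACHABLE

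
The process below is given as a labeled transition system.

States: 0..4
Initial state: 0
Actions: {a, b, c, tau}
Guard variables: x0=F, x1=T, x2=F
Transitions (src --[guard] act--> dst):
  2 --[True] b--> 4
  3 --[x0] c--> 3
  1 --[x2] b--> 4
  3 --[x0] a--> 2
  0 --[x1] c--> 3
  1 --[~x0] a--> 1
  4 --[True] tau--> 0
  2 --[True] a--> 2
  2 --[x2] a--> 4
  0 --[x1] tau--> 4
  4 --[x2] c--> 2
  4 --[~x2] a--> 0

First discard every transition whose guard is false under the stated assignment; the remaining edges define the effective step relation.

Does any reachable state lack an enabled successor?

Answer: DEADLOCK at state 3

Trace:
Reach set: {0,3,4}
  0: c→3  tau→4  [2 out]
  3: ∅  [no exit]
  4: a→0  tau→0  [2 out]
trace reaching 3: c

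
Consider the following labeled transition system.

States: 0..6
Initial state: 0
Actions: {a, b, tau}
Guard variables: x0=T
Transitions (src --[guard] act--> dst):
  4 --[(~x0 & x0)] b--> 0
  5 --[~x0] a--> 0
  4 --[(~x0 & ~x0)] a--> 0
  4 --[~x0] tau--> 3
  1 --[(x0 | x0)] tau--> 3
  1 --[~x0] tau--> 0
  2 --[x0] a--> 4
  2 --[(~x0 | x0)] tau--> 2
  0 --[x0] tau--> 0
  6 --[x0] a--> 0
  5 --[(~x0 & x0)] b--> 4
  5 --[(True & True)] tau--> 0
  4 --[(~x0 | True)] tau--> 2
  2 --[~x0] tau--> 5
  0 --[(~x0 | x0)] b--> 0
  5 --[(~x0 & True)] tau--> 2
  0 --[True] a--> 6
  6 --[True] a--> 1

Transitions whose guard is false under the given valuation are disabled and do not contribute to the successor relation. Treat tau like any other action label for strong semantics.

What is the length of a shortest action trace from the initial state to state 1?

Breadth-first toward 1:
  depth 0: {0}
  depth 1: {6}
  depth 2: {1}
depth(1)=2, e.g. a·a

Answer: 2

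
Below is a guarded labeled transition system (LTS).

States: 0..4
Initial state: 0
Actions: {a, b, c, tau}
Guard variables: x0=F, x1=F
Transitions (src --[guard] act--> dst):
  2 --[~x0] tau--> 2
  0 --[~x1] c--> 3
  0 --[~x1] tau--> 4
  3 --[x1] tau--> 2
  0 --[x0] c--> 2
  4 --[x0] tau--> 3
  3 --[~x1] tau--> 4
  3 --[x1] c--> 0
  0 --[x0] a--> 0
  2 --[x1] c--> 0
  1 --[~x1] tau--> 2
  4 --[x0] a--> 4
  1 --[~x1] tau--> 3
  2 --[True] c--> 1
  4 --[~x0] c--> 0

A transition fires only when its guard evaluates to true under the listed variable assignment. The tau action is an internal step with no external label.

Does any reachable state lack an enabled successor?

R = {0,3,4}
  0: c→3  tau→4  [deg 2]
  3: tau→4  [deg 1]
  4: c→0  [deg 1]

Answer: DEADLOCK-FREE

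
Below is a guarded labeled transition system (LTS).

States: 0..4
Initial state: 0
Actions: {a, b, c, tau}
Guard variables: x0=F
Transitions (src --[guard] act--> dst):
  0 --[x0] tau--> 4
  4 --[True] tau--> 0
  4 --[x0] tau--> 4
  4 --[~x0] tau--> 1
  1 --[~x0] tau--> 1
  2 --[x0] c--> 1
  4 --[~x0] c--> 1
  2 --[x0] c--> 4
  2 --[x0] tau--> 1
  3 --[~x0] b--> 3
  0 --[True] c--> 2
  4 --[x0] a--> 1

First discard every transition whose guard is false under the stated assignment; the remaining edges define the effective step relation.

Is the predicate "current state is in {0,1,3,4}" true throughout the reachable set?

Answer: INVARIANT VIOLATED at state 2

Analysis:
Allowed set {0,1,3,4}
R = {0,2}
  0: safe
  2: outside
reach 2 via c — violates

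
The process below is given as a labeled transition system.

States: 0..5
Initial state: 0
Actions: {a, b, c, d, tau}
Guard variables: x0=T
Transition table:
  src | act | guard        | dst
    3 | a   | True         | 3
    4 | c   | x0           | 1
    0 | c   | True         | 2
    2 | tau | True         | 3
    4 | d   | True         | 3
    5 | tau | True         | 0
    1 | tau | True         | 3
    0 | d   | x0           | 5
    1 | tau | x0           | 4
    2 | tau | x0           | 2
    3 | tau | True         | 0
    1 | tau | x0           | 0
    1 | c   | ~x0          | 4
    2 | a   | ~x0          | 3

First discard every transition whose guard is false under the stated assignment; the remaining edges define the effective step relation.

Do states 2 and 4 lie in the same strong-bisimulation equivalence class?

Answer: NOT BISIMILAR

Trace:
Refine partition for ~:
  round 0: {{0,1,2,3,4,5}}
  round 1: {{0,4},{1,2,5},{3}}
  round 2: {{0},{1},{2},{3},{4},{5}}
6 equivalence class(es) (converged in 3)
[2]={2}  [4]={4}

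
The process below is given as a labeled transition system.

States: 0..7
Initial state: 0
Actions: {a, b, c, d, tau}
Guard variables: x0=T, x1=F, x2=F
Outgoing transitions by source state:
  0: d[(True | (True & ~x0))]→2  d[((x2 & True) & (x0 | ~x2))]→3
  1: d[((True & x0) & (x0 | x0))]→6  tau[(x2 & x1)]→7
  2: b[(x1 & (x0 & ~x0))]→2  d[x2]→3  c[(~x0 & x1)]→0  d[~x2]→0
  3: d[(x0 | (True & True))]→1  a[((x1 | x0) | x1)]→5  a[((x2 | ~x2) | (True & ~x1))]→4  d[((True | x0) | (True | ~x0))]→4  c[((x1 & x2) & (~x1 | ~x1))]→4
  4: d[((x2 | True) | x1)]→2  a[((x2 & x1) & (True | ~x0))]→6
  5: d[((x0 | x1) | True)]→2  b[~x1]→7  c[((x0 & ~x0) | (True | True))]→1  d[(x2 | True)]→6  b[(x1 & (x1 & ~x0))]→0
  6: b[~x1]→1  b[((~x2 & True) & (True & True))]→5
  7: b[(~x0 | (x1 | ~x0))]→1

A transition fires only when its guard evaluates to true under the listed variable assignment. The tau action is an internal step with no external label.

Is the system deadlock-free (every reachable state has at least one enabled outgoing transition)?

Answer: DEADLOCK-FREE

Trace:
Reachable = {0,2}
  0: d→2  [deg 1]
  2: d→0  [deg 1]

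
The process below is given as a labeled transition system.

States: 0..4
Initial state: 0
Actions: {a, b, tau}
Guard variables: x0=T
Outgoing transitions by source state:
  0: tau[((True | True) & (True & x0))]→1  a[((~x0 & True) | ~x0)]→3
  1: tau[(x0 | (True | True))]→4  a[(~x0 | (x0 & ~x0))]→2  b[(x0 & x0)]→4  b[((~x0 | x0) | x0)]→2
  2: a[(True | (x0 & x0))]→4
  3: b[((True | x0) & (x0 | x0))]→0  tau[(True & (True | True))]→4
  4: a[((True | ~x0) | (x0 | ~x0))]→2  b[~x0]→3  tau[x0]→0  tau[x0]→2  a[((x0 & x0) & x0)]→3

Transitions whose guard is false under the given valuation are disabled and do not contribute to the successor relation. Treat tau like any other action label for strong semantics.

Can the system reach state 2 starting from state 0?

11 transition(s) survive guard evaluation.
L0 = {0}
L1 = {1}  now seen {0,1}
L2 = {2,4}  now seen {0,1,2,4}
L3 = {3}  now seen {0,1,2,3,4}
Reach set: {0,1,2,3,4}
trace reaching 2: tau·b

Answer: REACHABLE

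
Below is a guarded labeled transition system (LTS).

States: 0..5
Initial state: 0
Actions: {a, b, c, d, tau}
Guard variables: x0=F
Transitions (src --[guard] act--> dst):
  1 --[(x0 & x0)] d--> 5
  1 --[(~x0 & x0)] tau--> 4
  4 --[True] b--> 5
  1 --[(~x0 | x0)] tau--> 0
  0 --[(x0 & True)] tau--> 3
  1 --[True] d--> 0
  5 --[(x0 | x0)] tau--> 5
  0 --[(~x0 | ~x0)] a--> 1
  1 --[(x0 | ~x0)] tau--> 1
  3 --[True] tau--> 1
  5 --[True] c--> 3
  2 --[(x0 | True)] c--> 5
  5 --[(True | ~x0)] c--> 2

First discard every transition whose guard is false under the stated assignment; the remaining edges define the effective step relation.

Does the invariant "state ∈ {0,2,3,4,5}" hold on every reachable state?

Inv-set: {0,2,3,4,5}
Reach set: {0,1}
  0: ✓
  1: outside
reach 1 via a — violates

Answer: INVARIANT VIOLATED at state 1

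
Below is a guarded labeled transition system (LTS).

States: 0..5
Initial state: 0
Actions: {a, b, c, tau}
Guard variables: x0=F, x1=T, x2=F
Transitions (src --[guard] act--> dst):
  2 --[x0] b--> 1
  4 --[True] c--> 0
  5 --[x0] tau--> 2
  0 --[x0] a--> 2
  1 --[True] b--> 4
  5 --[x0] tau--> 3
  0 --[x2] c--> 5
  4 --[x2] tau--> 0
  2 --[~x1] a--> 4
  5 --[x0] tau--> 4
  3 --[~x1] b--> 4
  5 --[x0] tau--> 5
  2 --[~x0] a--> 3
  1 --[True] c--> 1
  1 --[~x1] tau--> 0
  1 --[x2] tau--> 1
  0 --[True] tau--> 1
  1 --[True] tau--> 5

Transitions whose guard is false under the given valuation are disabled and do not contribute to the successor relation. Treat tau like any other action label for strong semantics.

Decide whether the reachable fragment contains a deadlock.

Reach set: {0,1,4,5}
  0: tau→1  [1 out]
  1: b→4  c→1  tau→5  [3 out]
  4: c→0  [1 out]
  5: ∅  [deadlock]
witness 5: tau·tau

Answer: DEADLOCK at state 5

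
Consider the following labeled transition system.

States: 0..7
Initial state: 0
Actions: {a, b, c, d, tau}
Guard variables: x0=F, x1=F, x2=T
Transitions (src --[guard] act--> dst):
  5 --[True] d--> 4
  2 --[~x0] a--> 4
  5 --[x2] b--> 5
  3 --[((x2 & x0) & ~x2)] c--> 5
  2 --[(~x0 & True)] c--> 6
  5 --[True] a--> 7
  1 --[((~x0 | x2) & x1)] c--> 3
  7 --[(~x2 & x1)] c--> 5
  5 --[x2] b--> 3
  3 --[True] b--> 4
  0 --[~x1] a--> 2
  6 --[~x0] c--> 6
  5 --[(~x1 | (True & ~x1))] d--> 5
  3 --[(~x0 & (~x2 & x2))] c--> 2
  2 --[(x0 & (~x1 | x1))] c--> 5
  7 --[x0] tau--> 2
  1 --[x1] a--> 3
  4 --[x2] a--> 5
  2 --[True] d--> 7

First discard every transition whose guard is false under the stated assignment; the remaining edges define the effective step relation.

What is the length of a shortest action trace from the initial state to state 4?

Answer: 2

Analysis:
Breadth-first toward 4:
  depth 0: {0}
  depth 1: {2}
  depth 2: {4,6,7}
first hit 4 at d=2 via a·a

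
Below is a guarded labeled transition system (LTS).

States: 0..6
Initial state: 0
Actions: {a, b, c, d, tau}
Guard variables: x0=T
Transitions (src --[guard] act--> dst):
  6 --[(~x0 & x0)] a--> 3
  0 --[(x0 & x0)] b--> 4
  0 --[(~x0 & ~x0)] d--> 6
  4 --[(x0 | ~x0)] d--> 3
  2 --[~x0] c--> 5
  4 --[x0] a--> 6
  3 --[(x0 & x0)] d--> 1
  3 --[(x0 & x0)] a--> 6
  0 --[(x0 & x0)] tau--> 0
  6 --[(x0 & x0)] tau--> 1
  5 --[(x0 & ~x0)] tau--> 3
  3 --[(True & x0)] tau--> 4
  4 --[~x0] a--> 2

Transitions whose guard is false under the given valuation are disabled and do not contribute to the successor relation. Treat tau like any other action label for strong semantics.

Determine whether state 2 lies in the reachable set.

Answer: UNREACHABLE

Working:
After dropping false guards: 8 live edges.
L0 = {0}
L1 = {4}  total {0,4}
L2 = {3,6}  total {0,3,4,6}
L3 = {1}  total {0,1,3,4,6}
Reachable = {0,1,3,4,6}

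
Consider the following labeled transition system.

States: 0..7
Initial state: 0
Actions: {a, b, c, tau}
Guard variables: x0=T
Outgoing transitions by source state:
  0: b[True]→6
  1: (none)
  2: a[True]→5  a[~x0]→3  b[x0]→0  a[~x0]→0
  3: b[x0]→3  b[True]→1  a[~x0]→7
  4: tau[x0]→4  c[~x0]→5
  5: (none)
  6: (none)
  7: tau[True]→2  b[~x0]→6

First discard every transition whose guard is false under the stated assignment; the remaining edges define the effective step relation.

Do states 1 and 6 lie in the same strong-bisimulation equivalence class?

Answer: BISIMILAR

Working:
Compute ~ classes (split until stable):
  P[0] = {{0,1,2,3,4,5,6,7}}
  P[1] = {{0,3},{1,5,6},{2},{4,7}}
  P[2] = {{0},{1,5,6},{2},{3},{4},{7}}
Fixed point at round 3; 6 class(es).
[1]={1,5,6}  [6]={1,5,6}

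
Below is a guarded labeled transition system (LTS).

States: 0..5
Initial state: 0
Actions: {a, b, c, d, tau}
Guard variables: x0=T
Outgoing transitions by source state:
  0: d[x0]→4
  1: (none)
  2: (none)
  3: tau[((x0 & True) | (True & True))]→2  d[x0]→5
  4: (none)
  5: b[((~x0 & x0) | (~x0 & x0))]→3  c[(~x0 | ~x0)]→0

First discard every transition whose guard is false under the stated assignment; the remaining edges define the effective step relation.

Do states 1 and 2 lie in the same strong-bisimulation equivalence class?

Answer: BISIMILAR

Working:
Compute ~ classes (split until stable):
  π0 = {{0,1,2,3,4,5}}
  π1 = {{0},{1,2,4,5},{3}}
3 equivalence class(es) (converged in 2)
[1]={1,2,4,5}  [2]={1,2,4,5}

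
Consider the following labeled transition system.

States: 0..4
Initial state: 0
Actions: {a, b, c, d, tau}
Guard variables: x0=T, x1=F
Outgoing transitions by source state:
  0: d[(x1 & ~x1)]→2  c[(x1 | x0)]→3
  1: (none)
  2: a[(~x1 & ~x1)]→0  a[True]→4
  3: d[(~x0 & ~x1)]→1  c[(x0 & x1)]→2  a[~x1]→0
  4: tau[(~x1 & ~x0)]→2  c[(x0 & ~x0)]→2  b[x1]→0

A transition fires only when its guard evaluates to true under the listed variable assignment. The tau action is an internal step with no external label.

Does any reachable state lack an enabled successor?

R = {0,3}
  0: c→3  [deg 1]
  3: a→0  [deg 1]

Answer: DEADLOCK-FREE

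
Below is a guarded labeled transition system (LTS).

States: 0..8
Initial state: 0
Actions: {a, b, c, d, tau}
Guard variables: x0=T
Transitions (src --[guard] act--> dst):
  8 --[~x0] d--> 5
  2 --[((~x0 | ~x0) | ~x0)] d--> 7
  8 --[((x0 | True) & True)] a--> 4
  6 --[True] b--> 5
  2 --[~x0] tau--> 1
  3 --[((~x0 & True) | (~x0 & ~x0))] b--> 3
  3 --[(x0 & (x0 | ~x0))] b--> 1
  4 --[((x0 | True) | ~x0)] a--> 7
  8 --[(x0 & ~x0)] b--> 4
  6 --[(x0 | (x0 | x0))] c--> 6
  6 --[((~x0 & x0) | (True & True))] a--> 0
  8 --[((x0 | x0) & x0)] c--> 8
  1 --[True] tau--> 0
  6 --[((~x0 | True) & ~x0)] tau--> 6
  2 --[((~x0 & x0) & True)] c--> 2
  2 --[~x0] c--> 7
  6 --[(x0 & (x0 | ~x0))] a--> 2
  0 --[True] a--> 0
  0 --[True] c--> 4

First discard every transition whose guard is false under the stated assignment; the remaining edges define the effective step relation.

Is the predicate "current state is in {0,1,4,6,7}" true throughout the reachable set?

Answer: INVARIANT HOLDS

Analysis:
Allowed set {0,1,4,6,7}
Reachable = {0,4,7}
  0: ✓
  4: ✓
  7: ✓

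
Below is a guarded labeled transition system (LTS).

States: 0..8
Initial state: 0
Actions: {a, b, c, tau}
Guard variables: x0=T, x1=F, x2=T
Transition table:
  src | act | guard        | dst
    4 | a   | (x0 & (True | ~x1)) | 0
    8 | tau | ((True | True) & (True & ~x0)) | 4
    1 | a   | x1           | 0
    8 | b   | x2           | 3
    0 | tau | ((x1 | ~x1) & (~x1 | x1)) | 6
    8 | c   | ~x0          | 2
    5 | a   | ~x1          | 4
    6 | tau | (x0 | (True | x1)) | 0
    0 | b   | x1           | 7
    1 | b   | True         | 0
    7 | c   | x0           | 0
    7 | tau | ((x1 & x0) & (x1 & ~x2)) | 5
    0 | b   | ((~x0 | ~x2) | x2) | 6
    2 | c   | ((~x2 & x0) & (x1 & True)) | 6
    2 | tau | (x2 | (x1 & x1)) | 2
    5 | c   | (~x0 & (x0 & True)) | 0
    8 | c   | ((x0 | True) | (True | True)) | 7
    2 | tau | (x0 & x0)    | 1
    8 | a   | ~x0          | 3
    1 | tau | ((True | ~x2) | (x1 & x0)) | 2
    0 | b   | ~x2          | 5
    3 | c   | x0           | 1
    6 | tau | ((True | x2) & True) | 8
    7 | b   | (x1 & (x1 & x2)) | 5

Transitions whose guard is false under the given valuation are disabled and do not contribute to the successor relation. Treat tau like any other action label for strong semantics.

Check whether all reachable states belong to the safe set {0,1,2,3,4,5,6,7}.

Answer: INVARIANT VIOLATED at state 8

Trace:
Inv-set: {0,1,2,3,4,5,6,7}
Reachable = {0,1,2,3,6,7,8}
  0: safe
  1: safe
  2: safe
  3: safe
  6: safe
  7: safe
  8: outside
counterexample path to 8: tau·tau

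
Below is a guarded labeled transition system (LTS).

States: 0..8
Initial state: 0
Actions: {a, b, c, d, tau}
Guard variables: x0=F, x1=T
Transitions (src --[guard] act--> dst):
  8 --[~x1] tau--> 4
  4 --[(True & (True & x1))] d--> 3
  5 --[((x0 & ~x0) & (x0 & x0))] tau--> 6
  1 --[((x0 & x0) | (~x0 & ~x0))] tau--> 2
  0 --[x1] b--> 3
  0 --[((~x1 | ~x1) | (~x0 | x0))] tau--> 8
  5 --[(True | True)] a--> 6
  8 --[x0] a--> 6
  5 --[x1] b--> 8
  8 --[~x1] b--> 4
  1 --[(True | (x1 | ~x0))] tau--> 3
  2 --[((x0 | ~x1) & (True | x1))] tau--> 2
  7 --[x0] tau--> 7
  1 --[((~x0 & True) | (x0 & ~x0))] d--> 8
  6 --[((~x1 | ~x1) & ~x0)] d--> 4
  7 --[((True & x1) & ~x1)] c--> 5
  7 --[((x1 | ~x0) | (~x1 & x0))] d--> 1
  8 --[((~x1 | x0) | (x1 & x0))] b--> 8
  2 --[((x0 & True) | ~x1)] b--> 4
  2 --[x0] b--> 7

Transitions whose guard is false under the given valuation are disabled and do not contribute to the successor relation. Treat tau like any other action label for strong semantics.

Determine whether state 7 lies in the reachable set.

9 transition(s) survive guard evaluation.
Layer 0: {0}
Layer 1: {3,8}  total {0,3,8}
R = {0,3,8}

Answer: UNREACHABLE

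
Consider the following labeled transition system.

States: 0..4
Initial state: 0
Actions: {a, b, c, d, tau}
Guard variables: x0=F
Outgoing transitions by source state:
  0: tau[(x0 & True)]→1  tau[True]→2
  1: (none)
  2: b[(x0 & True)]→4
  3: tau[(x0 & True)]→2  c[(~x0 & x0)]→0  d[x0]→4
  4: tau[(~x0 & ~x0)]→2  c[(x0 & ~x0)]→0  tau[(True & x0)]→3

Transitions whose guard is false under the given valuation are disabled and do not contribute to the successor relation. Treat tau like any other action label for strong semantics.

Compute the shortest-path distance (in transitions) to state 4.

Breadth-first toward 4:
  L0 = {0}
  L1 = {2}
4 never appears.

Answer: UNREACHABLE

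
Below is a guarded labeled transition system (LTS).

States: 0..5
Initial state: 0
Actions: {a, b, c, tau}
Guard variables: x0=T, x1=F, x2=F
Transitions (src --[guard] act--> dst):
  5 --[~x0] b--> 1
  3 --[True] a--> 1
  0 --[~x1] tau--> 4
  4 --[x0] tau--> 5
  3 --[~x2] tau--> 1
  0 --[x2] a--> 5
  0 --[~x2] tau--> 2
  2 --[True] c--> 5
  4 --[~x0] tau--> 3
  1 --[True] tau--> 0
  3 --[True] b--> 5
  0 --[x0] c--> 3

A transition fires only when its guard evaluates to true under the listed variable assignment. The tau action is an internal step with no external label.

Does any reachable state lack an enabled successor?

Reach set: {0,1,2,3,4,5}
  0: c→3  tau→2  tau→4  [3 out]
  1: tau→0  [1 out]
  2: c→5  [1 out]
  3: a→1  b→5  tau→1  [3 out]
  4: tau→5  [1 out]
  5: ∅  [STUCK]
Path to 5: tau·c

Answer: DEADLOCK at state 5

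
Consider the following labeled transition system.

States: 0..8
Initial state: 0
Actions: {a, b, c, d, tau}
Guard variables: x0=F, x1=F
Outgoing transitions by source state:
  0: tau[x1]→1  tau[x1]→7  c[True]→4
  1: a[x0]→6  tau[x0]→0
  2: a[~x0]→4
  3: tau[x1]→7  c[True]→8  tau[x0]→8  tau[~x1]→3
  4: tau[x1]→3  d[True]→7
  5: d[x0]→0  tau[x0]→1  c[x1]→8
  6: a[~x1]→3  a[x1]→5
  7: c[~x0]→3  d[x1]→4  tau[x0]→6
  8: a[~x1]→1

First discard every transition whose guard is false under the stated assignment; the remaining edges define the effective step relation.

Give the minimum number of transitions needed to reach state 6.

BFS to 6:
  L0 = {0}
  L1 = {4}
  L2 = {7}
  L3 = {3}
  L4 = {8}
  L5 = {1}
6 never appears.

Answer: UNREACHABLE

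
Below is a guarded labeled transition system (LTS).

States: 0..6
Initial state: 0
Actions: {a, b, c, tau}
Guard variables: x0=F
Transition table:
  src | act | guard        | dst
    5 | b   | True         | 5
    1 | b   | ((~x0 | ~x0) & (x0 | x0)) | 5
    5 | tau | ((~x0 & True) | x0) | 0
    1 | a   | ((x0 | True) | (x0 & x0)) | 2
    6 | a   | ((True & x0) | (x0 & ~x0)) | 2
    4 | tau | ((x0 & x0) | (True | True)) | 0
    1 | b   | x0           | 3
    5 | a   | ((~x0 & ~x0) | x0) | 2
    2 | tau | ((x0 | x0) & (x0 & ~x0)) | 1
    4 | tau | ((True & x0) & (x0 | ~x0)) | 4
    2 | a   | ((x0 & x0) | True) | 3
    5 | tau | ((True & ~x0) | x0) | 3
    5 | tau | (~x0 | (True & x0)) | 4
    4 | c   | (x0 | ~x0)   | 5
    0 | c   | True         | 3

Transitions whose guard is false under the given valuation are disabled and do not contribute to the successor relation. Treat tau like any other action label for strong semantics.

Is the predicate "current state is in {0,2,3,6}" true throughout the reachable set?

Allowed set {0,2,3,6}
Reachable = {0,3}
  0: safe
  3: safe

Answer: INVARIANT HOLDS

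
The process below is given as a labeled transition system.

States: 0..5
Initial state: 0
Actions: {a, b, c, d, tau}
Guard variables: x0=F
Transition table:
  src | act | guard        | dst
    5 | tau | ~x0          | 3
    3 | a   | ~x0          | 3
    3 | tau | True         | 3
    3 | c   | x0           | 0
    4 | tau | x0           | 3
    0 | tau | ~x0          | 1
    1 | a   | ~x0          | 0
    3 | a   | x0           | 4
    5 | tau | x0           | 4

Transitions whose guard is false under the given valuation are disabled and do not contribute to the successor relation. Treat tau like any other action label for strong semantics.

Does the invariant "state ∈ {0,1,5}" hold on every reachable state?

Safe = {0,1,5}
Reachable = {0,1}
  0: ✓
  1: ✓

Answer: INVARIANT HOLDS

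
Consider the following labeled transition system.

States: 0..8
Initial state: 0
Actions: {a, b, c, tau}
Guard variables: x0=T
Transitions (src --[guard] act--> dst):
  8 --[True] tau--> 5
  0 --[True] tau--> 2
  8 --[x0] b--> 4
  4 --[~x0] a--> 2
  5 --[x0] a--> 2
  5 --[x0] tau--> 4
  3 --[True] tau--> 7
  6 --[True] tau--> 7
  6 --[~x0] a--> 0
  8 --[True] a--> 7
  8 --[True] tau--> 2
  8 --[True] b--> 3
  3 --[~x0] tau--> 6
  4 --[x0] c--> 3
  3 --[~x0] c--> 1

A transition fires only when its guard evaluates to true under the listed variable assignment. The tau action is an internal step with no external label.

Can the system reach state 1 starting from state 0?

After dropping false guards: 11 live edges.
depth 0: {0}
depth 1: {2}  cumulative {0,2}
Reachable = {0,2}

Answer: UNREACHABLE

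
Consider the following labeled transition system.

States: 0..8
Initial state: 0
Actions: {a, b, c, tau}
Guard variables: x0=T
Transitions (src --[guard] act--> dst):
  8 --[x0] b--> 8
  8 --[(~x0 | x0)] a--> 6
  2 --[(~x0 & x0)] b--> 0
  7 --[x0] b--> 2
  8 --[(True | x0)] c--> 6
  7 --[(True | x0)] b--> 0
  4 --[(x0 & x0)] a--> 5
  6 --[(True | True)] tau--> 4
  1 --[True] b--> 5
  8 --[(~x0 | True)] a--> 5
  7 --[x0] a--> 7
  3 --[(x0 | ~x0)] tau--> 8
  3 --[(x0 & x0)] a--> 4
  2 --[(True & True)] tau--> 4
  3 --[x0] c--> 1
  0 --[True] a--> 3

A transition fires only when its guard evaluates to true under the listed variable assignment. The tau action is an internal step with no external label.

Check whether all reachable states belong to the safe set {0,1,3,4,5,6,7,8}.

Safe = {0,1,3,4,5,6,7,8}
Reachable = {0,1,3,4,5,6,8}
  0: ok
  1: ok
  3: ok
  4: ok
  5: ok
  6: ok
  8: ok

Answer: INVARIANT HOLDS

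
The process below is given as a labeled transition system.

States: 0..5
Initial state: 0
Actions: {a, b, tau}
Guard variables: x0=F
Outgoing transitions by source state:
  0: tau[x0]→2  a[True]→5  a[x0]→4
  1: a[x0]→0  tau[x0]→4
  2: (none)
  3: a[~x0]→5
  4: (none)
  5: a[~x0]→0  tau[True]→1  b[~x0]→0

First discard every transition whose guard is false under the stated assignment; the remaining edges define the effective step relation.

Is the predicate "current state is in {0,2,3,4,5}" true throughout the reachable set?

Answer: INVARIANT VIOLATED at state 1

Working:
Inv-set: {0,2,3,4,5}
R = {0,1,5}
  0: ✓
  1: outside
  5: ✓
counterexample path to 1: a·tau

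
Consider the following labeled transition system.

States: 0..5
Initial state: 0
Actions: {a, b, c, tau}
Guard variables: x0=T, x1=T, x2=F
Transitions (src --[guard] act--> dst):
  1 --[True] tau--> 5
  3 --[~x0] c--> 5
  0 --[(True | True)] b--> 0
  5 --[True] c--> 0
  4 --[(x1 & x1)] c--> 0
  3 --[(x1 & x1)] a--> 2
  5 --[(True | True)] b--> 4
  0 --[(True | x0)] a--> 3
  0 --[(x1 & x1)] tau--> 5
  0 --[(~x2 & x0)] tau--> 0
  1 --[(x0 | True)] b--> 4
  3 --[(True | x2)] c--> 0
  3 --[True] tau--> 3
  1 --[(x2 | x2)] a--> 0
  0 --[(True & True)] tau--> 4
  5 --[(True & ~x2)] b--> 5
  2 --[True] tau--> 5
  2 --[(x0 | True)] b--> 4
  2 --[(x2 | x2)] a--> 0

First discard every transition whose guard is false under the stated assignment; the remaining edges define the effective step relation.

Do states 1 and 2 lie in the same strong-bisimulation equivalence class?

Refine partition for ~:
  round 0: {{0,1,2,3,4,5}}
  round 1: {{0},{1,2},{3},{4},{5}}
Fixed point at round 2; 5 class(es).
[1]={1,2}  [2]={1,2}

Answer: BISIMILAR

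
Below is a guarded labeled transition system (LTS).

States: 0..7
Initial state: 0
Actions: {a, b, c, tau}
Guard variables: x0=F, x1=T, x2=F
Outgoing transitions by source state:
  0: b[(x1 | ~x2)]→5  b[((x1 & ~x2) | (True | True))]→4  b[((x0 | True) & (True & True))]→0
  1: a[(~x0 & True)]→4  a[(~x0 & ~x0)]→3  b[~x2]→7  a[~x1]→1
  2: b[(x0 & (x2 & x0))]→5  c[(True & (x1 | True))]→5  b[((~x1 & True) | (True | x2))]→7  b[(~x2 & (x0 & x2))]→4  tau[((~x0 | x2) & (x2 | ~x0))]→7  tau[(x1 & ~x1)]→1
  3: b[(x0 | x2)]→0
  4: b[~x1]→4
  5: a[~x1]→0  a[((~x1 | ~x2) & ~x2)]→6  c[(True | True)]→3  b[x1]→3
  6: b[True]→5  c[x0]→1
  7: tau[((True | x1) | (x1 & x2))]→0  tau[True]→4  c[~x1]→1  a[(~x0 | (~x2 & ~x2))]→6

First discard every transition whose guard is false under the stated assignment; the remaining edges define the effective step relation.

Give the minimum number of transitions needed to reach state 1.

Layered search for 1:
  depth 0: {0}
  depth 1: {4,5}
  depth 2: {3,6}
1 never appears.

Answer: UNREACHABLE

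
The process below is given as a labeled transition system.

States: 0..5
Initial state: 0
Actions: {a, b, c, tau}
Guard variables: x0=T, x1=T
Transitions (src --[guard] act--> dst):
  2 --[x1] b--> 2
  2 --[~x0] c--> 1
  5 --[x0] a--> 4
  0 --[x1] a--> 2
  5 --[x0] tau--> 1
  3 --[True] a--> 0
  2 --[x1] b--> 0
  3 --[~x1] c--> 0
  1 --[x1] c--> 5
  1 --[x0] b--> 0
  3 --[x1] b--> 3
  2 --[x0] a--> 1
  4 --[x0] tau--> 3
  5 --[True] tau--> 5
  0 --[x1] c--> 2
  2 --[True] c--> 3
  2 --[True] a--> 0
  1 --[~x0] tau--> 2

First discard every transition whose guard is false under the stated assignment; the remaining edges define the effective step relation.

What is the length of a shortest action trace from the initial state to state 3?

Layered search for 3:
  L0 = {0}
  L1 = {2}
  L2 = {1,3}
depth(3)=2, e.g. a·c

Answer: 2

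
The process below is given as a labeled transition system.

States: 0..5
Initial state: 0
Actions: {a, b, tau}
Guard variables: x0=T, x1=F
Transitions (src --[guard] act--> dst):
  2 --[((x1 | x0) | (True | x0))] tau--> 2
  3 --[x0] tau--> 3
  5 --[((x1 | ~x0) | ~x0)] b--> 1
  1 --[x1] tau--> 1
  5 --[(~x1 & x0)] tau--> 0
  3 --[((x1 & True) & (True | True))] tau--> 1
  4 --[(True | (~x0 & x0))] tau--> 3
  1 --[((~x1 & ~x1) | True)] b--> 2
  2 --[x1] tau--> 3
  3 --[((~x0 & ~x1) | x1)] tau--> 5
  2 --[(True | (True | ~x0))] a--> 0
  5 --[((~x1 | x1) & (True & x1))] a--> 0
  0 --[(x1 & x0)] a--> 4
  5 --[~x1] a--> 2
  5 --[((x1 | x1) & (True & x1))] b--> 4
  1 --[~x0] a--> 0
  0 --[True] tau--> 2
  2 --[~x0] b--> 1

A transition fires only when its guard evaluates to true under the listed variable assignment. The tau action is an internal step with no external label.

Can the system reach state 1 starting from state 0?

Answer: UNREACHABLE

Working:
Guard filter leaves 8 enabled edge(s).
Layer 0: {0}
Layer 1: {2}  total {0,2}
R = {0,2}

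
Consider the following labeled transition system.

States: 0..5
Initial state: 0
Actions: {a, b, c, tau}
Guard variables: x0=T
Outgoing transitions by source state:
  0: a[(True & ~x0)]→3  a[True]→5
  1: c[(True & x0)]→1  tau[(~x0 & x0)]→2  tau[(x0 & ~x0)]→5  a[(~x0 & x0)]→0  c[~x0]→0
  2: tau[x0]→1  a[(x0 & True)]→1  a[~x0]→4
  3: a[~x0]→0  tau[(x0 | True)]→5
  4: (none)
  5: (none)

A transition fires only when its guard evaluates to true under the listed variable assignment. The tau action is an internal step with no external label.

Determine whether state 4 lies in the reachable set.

Answer: UNREACHABLE

Analysis:
After dropping false guards: 5 live edges.
L0 = {0}
L1 = {5}  cumulative {0,5}
R = {0,5}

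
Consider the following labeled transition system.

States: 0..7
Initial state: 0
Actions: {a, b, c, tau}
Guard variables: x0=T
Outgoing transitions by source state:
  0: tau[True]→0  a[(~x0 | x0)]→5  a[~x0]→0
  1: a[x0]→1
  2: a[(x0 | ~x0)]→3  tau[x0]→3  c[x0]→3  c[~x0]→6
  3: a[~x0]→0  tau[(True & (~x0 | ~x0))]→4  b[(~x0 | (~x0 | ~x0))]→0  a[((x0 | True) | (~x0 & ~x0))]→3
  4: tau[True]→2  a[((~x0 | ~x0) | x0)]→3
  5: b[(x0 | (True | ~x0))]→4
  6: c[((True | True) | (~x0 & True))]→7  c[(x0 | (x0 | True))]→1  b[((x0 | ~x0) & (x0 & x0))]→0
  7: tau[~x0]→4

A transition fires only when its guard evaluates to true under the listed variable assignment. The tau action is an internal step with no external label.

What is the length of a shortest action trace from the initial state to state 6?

Answer: UNREACHABLE

Analysis:
BFS to 6:
  Layer 0: {0}
  Layer 1: {5}
  Layer 2: {4}
  Layer 3: {2,3}
6 never appears.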